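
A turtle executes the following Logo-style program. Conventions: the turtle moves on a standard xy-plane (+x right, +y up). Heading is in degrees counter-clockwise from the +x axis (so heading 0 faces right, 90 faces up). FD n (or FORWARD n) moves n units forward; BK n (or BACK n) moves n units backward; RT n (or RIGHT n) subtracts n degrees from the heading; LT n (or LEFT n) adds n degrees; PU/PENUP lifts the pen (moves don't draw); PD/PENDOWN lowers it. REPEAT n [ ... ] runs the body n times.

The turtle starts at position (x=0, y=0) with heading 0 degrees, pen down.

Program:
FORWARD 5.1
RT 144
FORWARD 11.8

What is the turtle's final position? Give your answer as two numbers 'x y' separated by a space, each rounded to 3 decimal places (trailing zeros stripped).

Executing turtle program step by step:
Start: pos=(0,0), heading=0, pen down
FD 5.1: (0,0) -> (5.1,0) [heading=0, draw]
RT 144: heading 0 -> 216
FD 11.8: (5.1,0) -> (-4.446,-6.936) [heading=216, draw]
Final: pos=(-4.446,-6.936), heading=216, 2 segment(s) drawn

Answer: -4.446 -6.936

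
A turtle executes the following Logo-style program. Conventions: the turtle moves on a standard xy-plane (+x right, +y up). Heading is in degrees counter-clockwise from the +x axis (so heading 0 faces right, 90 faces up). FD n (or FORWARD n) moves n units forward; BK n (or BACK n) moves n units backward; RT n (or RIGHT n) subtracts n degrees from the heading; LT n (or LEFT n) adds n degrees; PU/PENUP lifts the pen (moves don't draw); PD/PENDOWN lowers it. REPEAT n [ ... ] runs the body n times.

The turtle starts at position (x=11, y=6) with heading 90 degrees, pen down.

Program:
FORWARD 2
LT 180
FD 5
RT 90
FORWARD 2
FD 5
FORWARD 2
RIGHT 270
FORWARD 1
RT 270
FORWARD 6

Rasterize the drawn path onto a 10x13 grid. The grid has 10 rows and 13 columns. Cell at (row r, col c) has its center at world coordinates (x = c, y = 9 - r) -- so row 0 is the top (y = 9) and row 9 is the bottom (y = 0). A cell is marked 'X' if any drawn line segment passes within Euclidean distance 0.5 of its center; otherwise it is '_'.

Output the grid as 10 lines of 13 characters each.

Answer: _____________
___________X_
___________X_
___________X_
___________X_
___________X_
__XXXXXXXXXX_
__XXXXXXX____
_____________
_____________

Derivation:
Segment 0: (11,6) -> (11,8)
Segment 1: (11,8) -> (11,3)
Segment 2: (11,3) -> (9,3)
Segment 3: (9,3) -> (4,3)
Segment 4: (4,3) -> (2,3)
Segment 5: (2,3) -> (2,2)
Segment 6: (2,2) -> (8,2)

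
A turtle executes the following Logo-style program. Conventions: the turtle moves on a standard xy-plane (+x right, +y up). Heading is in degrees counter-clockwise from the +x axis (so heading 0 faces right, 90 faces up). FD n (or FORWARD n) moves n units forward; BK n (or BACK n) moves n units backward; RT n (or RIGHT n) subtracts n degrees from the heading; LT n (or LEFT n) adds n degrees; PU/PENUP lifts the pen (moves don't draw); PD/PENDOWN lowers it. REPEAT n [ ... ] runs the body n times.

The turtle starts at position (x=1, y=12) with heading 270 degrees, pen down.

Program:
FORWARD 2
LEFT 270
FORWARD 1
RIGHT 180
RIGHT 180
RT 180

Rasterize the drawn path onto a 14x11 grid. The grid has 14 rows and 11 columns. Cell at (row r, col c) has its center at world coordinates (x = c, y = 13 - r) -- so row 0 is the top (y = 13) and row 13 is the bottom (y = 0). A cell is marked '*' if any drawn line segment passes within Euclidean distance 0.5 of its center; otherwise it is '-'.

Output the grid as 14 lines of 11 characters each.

Answer: -----------
-*---------
-*---------
**---------
-----------
-----------
-----------
-----------
-----------
-----------
-----------
-----------
-----------
-----------

Derivation:
Segment 0: (1,12) -> (1,10)
Segment 1: (1,10) -> (-0,10)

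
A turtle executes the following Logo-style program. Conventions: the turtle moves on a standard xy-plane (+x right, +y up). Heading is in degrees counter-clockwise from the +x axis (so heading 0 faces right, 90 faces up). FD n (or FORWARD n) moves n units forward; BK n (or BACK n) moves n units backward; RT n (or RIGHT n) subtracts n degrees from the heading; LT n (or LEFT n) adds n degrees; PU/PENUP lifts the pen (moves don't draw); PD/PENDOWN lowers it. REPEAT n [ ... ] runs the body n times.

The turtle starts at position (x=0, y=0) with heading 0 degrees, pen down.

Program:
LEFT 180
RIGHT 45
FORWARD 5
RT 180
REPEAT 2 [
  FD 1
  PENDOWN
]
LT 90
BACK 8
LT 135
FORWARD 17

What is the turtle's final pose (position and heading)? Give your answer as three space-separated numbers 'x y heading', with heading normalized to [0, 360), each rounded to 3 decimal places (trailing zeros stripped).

Executing turtle program step by step:
Start: pos=(0,0), heading=0, pen down
LT 180: heading 0 -> 180
RT 45: heading 180 -> 135
FD 5: (0,0) -> (-3.536,3.536) [heading=135, draw]
RT 180: heading 135 -> 315
REPEAT 2 [
  -- iteration 1/2 --
  FD 1: (-3.536,3.536) -> (-2.828,2.828) [heading=315, draw]
  PD: pen down
  -- iteration 2/2 --
  FD 1: (-2.828,2.828) -> (-2.121,2.121) [heading=315, draw]
  PD: pen down
]
LT 90: heading 315 -> 45
BK 8: (-2.121,2.121) -> (-7.778,-3.536) [heading=45, draw]
LT 135: heading 45 -> 180
FD 17: (-7.778,-3.536) -> (-24.778,-3.536) [heading=180, draw]
Final: pos=(-24.778,-3.536), heading=180, 5 segment(s) drawn

Answer: -24.778 -3.536 180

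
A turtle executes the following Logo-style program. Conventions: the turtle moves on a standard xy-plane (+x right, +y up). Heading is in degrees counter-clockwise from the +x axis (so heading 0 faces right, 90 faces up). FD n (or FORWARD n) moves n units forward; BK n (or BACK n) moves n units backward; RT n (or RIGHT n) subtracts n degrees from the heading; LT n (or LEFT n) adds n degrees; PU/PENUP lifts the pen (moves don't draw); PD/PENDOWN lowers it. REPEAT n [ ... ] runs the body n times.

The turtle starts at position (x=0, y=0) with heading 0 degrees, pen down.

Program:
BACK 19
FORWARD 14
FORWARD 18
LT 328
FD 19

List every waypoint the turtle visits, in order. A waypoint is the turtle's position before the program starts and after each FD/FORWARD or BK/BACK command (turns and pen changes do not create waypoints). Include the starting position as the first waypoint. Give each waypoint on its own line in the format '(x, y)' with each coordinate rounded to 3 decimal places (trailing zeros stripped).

Answer: (0, 0)
(-19, 0)
(-5, 0)
(13, 0)
(29.113, -10.068)

Derivation:
Executing turtle program step by step:
Start: pos=(0,0), heading=0, pen down
BK 19: (0,0) -> (-19,0) [heading=0, draw]
FD 14: (-19,0) -> (-5,0) [heading=0, draw]
FD 18: (-5,0) -> (13,0) [heading=0, draw]
LT 328: heading 0 -> 328
FD 19: (13,0) -> (29.113,-10.068) [heading=328, draw]
Final: pos=(29.113,-10.068), heading=328, 4 segment(s) drawn
Waypoints (5 total):
(0, 0)
(-19, 0)
(-5, 0)
(13, 0)
(29.113, -10.068)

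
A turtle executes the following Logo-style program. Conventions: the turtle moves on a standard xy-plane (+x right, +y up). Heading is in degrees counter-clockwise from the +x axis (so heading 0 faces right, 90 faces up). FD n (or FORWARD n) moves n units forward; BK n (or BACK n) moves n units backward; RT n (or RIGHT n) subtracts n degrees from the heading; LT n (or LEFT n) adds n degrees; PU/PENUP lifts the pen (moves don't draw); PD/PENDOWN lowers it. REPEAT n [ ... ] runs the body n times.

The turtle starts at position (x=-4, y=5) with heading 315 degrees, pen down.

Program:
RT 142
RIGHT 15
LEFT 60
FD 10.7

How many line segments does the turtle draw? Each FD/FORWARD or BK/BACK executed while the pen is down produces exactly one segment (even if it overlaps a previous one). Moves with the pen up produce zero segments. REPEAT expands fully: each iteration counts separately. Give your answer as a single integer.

Executing turtle program step by step:
Start: pos=(-4,5), heading=315, pen down
RT 142: heading 315 -> 173
RT 15: heading 173 -> 158
LT 60: heading 158 -> 218
FD 10.7: (-4,5) -> (-12.432,-1.588) [heading=218, draw]
Final: pos=(-12.432,-1.588), heading=218, 1 segment(s) drawn
Segments drawn: 1

Answer: 1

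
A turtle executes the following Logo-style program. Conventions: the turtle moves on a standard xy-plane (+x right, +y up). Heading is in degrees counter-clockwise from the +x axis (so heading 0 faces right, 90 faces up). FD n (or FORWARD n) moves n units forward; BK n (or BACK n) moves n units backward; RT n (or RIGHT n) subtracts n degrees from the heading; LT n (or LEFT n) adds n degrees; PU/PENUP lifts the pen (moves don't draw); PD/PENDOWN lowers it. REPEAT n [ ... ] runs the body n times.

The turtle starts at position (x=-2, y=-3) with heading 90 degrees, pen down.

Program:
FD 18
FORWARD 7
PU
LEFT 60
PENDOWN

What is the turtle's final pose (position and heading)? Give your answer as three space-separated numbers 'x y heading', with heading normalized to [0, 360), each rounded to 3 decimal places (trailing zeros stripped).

Executing turtle program step by step:
Start: pos=(-2,-3), heading=90, pen down
FD 18: (-2,-3) -> (-2,15) [heading=90, draw]
FD 7: (-2,15) -> (-2,22) [heading=90, draw]
PU: pen up
LT 60: heading 90 -> 150
PD: pen down
Final: pos=(-2,22), heading=150, 2 segment(s) drawn

Answer: -2 22 150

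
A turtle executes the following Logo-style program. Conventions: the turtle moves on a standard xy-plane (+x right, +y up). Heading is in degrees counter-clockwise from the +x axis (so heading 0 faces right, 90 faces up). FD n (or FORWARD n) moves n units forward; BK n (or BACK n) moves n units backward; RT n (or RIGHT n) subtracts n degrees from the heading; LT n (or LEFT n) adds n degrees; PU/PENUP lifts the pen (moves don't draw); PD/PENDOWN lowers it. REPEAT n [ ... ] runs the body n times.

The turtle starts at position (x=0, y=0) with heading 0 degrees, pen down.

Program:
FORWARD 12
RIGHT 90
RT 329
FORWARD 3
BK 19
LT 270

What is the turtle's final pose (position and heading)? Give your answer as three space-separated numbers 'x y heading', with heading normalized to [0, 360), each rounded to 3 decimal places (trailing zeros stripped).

Answer: 3.759 13.715 211

Derivation:
Executing turtle program step by step:
Start: pos=(0,0), heading=0, pen down
FD 12: (0,0) -> (12,0) [heading=0, draw]
RT 90: heading 0 -> 270
RT 329: heading 270 -> 301
FD 3: (12,0) -> (13.545,-2.572) [heading=301, draw]
BK 19: (13.545,-2.572) -> (3.759,13.715) [heading=301, draw]
LT 270: heading 301 -> 211
Final: pos=(3.759,13.715), heading=211, 3 segment(s) drawn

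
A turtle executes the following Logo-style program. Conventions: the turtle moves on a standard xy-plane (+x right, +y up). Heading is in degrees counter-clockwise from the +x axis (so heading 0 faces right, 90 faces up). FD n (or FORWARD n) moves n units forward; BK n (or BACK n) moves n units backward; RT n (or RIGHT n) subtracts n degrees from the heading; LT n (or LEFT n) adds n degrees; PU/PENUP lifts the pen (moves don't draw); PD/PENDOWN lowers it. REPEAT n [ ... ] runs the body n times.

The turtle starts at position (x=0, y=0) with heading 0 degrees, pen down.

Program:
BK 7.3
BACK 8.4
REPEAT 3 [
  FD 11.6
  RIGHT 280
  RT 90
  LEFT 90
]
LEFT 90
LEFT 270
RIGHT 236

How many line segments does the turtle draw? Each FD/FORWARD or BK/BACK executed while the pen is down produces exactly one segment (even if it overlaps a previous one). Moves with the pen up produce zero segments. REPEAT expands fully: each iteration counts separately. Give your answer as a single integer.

Answer: 5

Derivation:
Executing turtle program step by step:
Start: pos=(0,0), heading=0, pen down
BK 7.3: (0,0) -> (-7.3,0) [heading=0, draw]
BK 8.4: (-7.3,0) -> (-15.7,0) [heading=0, draw]
REPEAT 3 [
  -- iteration 1/3 --
  FD 11.6: (-15.7,0) -> (-4.1,0) [heading=0, draw]
  RT 280: heading 0 -> 80
  RT 90: heading 80 -> 350
  LT 90: heading 350 -> 80
  -- iteration 2/3 --
  FD 11.6: (-4.1,0) -> (-2.086,11.424) [heading=80, draw]
  RT 280: heading 80 -> 160
  RT 90: heading 160 -> 70
  LT 90: heading 70 -> 160
  -- iteration 3/3 --
  FD 11.6: (-2.086,11.424) -> (-12.986,15.391) [heading=160, draw]
  RT 280: heading 160 -> 240
  RT 90: heading 240 -> 150
  LT 90: heading 150 -> 240
]
LT 90: heading 240 -> 330
LT 270: heading 330 -> 240
RT 236: heading 240 -> 4
Final: pos=(-12.986,15.391), heading=4, 5 segment(s) drawn
Segments drawn: 5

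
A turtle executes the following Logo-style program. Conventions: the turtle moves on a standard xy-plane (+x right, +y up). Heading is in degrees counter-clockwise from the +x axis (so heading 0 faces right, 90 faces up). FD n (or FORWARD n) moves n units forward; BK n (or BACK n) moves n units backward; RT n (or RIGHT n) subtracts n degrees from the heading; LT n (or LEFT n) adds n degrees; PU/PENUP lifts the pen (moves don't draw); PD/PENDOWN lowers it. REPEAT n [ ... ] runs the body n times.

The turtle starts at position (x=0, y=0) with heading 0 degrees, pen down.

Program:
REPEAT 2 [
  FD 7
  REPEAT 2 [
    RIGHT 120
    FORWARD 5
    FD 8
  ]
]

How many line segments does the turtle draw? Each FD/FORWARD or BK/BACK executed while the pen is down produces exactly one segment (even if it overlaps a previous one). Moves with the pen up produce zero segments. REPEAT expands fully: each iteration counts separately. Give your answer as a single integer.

Answer: 10

Derivation:
Executing turtle program step by step:
Start: pos=(0,0), heading=0, pen down
REPEAT 2 [
  -- iteration 1/2 --
  FD 7: (0,0) -> (7,0) [heading=0, draw]
  REPEAT 2 [
    -- iteration 1/2 --
    RT 120: heading 0 -> 240
    FD 5: (7,0) -> (4.5,-4.33) [heading=240, draw]
    FD 8: (4.5,-4.33) -> (0.5,-11.258) [heading=240, draw]
    -- iteration 2/2 --
    RT 120: heading 240 -> 120
    FD 5: (0.5,-11.258) -> (-2,-6.928) [heading=120, draw]
    FD 8: (-2,-6.928) -> (-6,0) [heading=120, draw]
  ]
  -- iteration 2/2 --
  FD 7: (-6,0) -> (-9.5,6.062) [heading=120, draw]
  REPEAT 2 [
    -- iteration 1/2 --
    RT 120: heading 120 -> 0
    FD 5: (-9.5,6.062) -> (-4.5,6.062) [heading=0, draw]
    FD 8: (-4.5,6.062) -> (3.5,6.062) [heading=0, draw]
    -- iteration 2/2 --
    RT 120: heading 0 -> 240
    FD 5: (3.5,6.062) -> (1,1.732) [heading=240, draw]
    FD 8: (1,1.732) -> (-3,-5.196) [heading=240, draw]
  ]
]
Final: pos=(-3,-5.196), heading=240, 10 segment(s) drawn
Segments drawn: 10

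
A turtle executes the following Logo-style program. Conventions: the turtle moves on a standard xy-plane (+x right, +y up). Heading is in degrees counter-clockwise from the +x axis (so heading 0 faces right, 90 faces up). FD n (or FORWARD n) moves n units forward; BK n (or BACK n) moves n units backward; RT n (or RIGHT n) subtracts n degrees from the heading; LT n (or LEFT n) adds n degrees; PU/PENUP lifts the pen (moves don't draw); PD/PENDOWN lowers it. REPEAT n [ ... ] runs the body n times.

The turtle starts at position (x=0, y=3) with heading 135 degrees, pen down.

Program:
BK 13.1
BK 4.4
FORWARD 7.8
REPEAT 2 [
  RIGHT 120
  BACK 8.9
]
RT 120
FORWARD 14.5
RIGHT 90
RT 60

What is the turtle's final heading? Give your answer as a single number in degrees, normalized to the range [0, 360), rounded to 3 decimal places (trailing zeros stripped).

Executing turtle program step by step:
Start: pos=(0,3), heading=135, pen down
BK 13.1: (0,3) -> (9.263,-6.263) [heading=135, draw]
BK 4.4: (9.263,-6.263) -> (12.374,-9.374) [heading=135, draw]
FD 7.8: (12.374,-9.374) -> (6.859,-3.859) [heading=135, draw]
REPEAT 2 [
  -- iteration 1/2 --
  RT 120: heading 135 -> 15
  BK 8.9: (6.859,-3.859) -> (-1.738,-6.162) [heading=15, draw]
  -- iteration 2/2 --
  RT 120: heading 15 -> 255
  BK 8.9: (-1.738,-6.162) -> (0.566,2.434) [heading=255, draw]
]
RT 120: heading 255 -> 135
FD 14.5: (0.566,2.434) -> (-9.687,12.687) [heading=135, draw]
RT 90: heading 135 -> 45
RT 60: heading 45 -> 345
Final: pos=(-9.687,12.687), heading=345, 6 segment(s) drawn

Answer: 345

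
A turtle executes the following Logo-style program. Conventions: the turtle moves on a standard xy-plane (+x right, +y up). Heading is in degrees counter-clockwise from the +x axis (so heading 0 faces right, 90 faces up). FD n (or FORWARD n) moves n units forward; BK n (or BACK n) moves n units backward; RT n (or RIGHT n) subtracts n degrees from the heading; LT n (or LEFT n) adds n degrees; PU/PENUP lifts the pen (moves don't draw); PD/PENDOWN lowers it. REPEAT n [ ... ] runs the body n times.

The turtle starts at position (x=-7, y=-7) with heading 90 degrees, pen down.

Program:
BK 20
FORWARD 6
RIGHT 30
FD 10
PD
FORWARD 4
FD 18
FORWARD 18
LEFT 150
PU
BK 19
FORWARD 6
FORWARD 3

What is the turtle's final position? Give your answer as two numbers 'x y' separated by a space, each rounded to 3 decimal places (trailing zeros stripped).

Answer: 26.66 27.301

Derivation:
Executing turtle program step by step:
Start: pos=(-7,-7), heading=90, pen down
BK 20: (-7,-7) -> (-7,-27) [heading=90, draw]
FD 6: (-7,-27) -> (-7,-21) [heading=90, draw]
RT 30: heading 90 -> 60
FD 10: (-7,-21) -> (-2,-12.34) [heading=60, draw]
PD: pen down
FD 4: (-2,-12.34) -> (0,-8.876) [heading=60, draw]
FD 18: (0,-8.876) -> (9,6.713) [heading=60, draw]
FD 18: (9,6.713) -> (18,22.301) [heading=60, draw]
LT 150: heading 60 -> 210
PU: pen up
BK 19: (18,22.301) -> (34.454,31.801) [heading=210, move]
FD 6: (34.454,31.801) -> (29.258,28.801) [heading=210, move]
FD 3: (29.258,28.801) -> (26.66,27.301) [heading=210, move]
Final: pos=(26.66,27.301), heading=210, 6 segment(s) drawn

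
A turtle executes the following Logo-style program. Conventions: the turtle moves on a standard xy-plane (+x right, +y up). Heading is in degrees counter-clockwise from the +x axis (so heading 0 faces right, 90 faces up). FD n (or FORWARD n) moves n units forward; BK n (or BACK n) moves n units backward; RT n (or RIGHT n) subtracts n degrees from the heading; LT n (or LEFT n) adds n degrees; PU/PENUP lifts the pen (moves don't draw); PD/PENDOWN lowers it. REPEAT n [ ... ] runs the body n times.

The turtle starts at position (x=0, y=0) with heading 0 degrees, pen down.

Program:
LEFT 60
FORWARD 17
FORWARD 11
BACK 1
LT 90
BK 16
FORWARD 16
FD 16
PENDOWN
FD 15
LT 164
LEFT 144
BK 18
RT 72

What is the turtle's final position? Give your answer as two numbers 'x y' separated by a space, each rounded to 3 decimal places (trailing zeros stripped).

Executing turtle program step by step:
Start: pos=(0,0), heading=0, pen down
LT 60: heading 0 -> 60
FD 17: (0,0) -> (8.5,14.722) [heading=60, draw]
FD 11: (8.5,14.722) -> (14,24.249) [heading=60, draw]
BK 1: (14,24.249) -> (13.5,23.383) [heading=60, draw]
LT 90: heading 60 -> 150
BK 16: (13.5,23.383) -> (27.356,15.383) [heading=150, draw]
FD 16: (27.356,15.383) -> (13.5,23.383) [heading=150, draw]
FD 16: (13.5,23.383) -> (-0.356,31.383) [heading=150, draw]
PD: pen down
FD 15: (-0.356,31.383) -> (-13.347,38.883) [heading=150, draw]
LT 164: heading 150 -> 314
LT 144: heading 314 -> 98
BK 18: (-13.347,38.883) -> (-10.842,21.058) [heading=98, draw]
RT 72: heading 98 -> 26
Final: pos=(-10.842,21.058), heading=26, 8 segment(s) drawn

Answer: -10.842 21.058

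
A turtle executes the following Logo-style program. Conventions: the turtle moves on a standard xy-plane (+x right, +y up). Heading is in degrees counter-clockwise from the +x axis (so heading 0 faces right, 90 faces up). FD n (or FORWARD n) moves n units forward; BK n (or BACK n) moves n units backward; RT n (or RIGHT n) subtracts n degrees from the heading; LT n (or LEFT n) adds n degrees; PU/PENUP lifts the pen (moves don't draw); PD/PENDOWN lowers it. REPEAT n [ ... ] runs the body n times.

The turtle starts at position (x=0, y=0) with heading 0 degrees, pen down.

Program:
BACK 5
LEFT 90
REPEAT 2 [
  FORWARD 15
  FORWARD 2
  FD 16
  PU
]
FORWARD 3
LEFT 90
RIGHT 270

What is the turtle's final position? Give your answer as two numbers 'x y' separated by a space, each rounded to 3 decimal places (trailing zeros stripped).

Answer: -5 69

Derivation:
Executing turtle program step by step:
Start: pos=(0,0), heading=0, pen down
BK 5: (0,0) -> (-5,0) [heading=0, draw]
LT 90: heading 0 -> 90
REPEAT 2 [
  -- iteration 1/2 --
  FD 15: (-5,0) -> (-5,15) [heading=90, draw]
  FD 2: (-5,15) -> (-5,17) [heading=90, draw]
  FD 16: (-5,17) -> (-5,33) [heading=90, draw]
  PU: pen up
  -- iteration 2/2 --
  FD 15: (-5,33) -> (-5,48) [heading=90, move]
  FD 2: (-5,48) -> (-5,50) [heading=90, move]
  FD 16: (-5,50) -> (-5,66) [heading=90, move]
  PU: pen up
]
FD 3: (-5,66) -> (-5,69) [heading=90, move]
LT 90: heading 90 -> 180
RT 270: heading 180 -> 270
Final: pos=(-5,69), heading=270, 4 segment(s) drawn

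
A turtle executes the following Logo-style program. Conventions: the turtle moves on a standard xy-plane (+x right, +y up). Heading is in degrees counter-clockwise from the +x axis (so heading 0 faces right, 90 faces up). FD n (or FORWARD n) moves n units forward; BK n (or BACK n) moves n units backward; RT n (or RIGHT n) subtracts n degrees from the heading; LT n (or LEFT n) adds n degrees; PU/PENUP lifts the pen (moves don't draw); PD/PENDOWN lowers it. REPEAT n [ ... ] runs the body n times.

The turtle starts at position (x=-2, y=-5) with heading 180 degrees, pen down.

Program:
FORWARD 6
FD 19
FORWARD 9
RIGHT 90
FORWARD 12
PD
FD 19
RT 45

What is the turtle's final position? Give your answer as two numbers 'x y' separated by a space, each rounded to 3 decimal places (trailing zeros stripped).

Executing turtle program step by step:
Start: pos=(-2,-5), heading=180, pen down
FD 6: (-2,-5) -> (-8,-5) [heading=180, draw]
FD 19: (-8,-5) -> (-27,-5) [heading=180, draw]
FD 9: (-27,-5) -> (-36,-5) [heading=180, draw]
RT 90: heading 180 -> 90
FD 12: (-36,-5) -> (-36,7) [heading=90, draw]
PD: pen down
FD 19: (-36,7) -> (-36,26) [heading=90, draw]
RT 45: heading 90 -> 45
Final: pos=(-36,26), heading=45, 5 segment(s) drawn

Answer: -36 26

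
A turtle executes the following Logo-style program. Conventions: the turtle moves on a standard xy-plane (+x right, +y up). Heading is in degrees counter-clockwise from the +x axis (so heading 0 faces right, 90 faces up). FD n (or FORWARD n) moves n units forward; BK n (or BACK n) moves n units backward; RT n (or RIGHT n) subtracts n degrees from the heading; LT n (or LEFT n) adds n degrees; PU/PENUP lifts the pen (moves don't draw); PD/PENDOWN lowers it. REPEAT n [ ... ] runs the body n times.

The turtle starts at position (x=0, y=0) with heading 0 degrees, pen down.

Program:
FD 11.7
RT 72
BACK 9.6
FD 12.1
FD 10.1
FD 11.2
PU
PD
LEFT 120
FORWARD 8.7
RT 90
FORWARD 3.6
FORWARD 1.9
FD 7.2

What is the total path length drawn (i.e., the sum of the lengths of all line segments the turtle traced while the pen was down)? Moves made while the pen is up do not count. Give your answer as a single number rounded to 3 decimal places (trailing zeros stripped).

Executing turtle program step by step:
Start: pos=(0,0), heading=0, pen down
FD 11.7: (0,0) -> (11.7,0) [heading=0, draw]
RT 72: heading 0 -> 288
BK 9.6: (11.7,0) -> (8.733,9.13) [heading=288, draw]
FD 12.1: (8.733,9.13) -> (12.473,-2.378) [heading=288, draw]
FD 10.1: (12.473,-2.378) -> (15.594,-11.983) [heading=288, draw]
FD 11.2: (15.594,-11.983) -> (19.055,-22.635) [heading=288, draw]
PU: pen up
PD: pen down
LT 120: heading 288 -> 48
FD 8.7: (19.055,-22.635) -> (24.876,-16.17) [heading=48, draw]
RT 90: heading 48 -> 318
FD 3.6: (24.876,-16.17) -> (27.551,-18.579) [heading=318, draw]
FD 1.9: (27.551,-18.579) -> (28.963,-19.85) [heading=318, draw]
FD 7.2: (28.963,-19.85) -> (34.314,-24.668) [heading=318, draw]
Final: pos=(34.314,-24.668), heading=318, 9 segment(s) drawn

Segment lengths:
  seg 1: (0,0) -> (11.7,0), length = 11.7
  seg 2: (11.7,0) -> (8.733,9.13), length = 9.6
  seg 3: (8.733,9.13) -> (12.473,-2.378), length = 12.1
  seg 4: (12.473,-2.378) -> (15.594,-11.983), length = 10.1
  seg 5: (15.594,-11.983) -> (19.055,-22.635), length = 11.2
  seg 6: (19.055,-22.635) -> (24.876,-16.17), length = 8.7
  seg 7: (24.876,-16.17) -> (27.551,-18.579), length = 3.6
  seg 8: (27.551,-18.579) -> (28.963,-19.85), length = 1.9
  seg 9: (28.963,-19.85) -> (34.314,-24.668), length = 7.2
Total = 76.1

Answer: 76.1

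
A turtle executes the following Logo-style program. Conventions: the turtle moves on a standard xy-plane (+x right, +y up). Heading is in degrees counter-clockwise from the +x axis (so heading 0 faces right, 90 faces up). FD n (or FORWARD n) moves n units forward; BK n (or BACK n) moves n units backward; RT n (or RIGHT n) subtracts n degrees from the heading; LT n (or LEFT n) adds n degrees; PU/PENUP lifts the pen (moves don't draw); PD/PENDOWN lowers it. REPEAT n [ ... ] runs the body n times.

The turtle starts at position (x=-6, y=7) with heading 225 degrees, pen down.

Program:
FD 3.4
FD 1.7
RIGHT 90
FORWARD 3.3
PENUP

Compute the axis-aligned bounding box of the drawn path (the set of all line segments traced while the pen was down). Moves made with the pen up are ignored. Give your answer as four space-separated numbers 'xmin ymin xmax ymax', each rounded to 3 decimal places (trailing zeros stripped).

Answer: -11.94 3.394 -6 7

Derivation:
Executing turtle program step by step:
Start: pos=(-6,7), heading=225, pen down
FD 3.4: (-6,7) -> (-8.404,4.596) [heading=225, draw]
FD 1.7: (-8.404,4.596) -> (-9.606,3.394) [heading=225, draw]
RT 90: heading 225 -> 135
FD 3.3: (-9.606,3.394) -> (-11.94,5.727) [heading=135, draw]
PU: pen up
Final: pos=(-11.94,5.727), heading=135, 3 segment(s) drawn

Segment endpoints: x in {-11.94, -9.606, -8.404, -6}, y in {3.394, 4.596, 5.727, 7}
xmin=-11.94, ymin=3.394, xmax=-6, ymax=7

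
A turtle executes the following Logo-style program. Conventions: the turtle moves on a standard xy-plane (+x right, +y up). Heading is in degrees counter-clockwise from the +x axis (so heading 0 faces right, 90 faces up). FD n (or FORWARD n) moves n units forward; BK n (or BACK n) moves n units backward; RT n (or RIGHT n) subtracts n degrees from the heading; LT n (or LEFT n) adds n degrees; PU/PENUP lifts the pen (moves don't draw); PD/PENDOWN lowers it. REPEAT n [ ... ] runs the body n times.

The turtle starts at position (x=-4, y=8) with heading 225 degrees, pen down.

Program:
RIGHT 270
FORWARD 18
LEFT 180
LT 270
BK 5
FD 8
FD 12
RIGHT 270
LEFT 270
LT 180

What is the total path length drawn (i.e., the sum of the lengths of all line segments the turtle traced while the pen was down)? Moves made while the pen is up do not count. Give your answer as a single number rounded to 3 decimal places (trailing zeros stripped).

Executing turtle program step by step:
Start: pos=(-4,8), heading=225, pen down
RT 270: heading 225 -> 315
FD 18: (-4,8) -> (8.728,-4.728) [heading=315, draw]
LT 180: heading 315 -> 135
LT 270: heading 135 -> 45
BK 5: (8.728,-4.728) -> (5.192,-8.263) [heading=45, draw]
FD 8: (5.192,-8.263) -> (10.849,-2.607) [heading=45, draw]
FD 12: (10.849,-2.607) -> (19.335,5.879) [heading=45, draw]
RT 270: heading 45 -> 135
LT 270: heading 135 -> 45
LT 180: heading 45 -> 225
Final: pos=(19.335,5.879), heading=225, 4 segment(s) drawn

Segment lengths:
  seg 1: (-4,8) -> (8.728,-4.728), length = 18
  seg 2: (8.728,-4.728) -> (5.192,-8.263), length = 5
  seg 3: (5.192,-8.263) -> (10.849,-2.607), length = 8
  seg 4: (10.849,-2.607) -> (19.335,5.879), length = 12
Total = 43

Answer: 43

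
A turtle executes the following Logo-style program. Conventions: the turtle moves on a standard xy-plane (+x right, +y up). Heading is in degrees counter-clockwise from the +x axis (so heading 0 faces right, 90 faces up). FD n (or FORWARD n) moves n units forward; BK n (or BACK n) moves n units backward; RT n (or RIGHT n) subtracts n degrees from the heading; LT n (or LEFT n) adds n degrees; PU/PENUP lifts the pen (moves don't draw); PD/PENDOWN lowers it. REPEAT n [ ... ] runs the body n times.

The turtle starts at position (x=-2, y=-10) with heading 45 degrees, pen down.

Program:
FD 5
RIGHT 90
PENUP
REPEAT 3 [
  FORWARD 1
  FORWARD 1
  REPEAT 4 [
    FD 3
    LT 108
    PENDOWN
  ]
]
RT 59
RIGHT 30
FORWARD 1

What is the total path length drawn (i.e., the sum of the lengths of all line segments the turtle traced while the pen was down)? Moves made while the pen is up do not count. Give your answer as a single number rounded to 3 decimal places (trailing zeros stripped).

Executing turtle program step by step:
Start: pos=(-2,-10), heading=45, pen down
FD 5: (-2,-10) -> (1.536,-6.464) [heading=45, draw]
RT 90: heading 45 -> 315
PU: pen up
REPEAT 3 [
  -- iteration 1/3 --
  FD 1: (1.536,-6.464) -> (2.243,-7.172) [heading=315, move]
  FD 1: (2.243,-7.172) -> (2.95,-7.879) [heading=315, move]
  REPEAT 4 [
    -- iteration 1/4 --
    FD 3: (2.95,-7.879) -> (5.071,-10) [heading=315, move]
    LT 108: heading 315 -> 63
    PD: pen down
    -- iteration 2/4 --
    FD 3: (5.071,-10) -> (6.433,-7.327) [heading=63, draw]
    LT 108: heading 63 -> 171
    PD: pen down
    -- iteration 3/4 --
    FD 3: (6.433,-7.327) -> (3.47,-6.858) [heading=171, draw]
    LT 108: heading 171 -> 279
    PD: pen down
    -- iteration 4/4 --
    FD 3: (3.47,-6.858) -> (3.939,-9.821) [heading=279, draw]
    LT 108: heading 279 -> 27
    PD: pen down
  ]
  -- iteration 2/3 --
  FD 1: (3.939,-9.821) -> (4.83,-9.367) [heading=27, draw]
  FD 1: (4.83,-9.367) -> (5.721,-8.913) [heading=27, draw]
  REPEAT 4 [
    -- iteration 1/4 --
    FD 3: (5.721,-8.913) -> (8.394,-7.551) [heading=27, draw]
    LT 108: heading 27 -> 135
    PD: pen down
    -- iteration 2/4 --
    FD 3: (8.394,-7.551) -> (6.273,-5.429) [heading=135, draw]
    LT 108: heading 135 -> 243
    PD: pen down
    -- iteration 3/4 --
    FD 3: (6.273,-5.429) -> (4.911,-8.102) [heading=243, draw]
    LT 108: heading 243 -> 351
    PD: pen down
    -- iteration 4/4 --
    FD 3: (4.911,-8.102) -> (7.874,-8.572) [heading=351, draw]
    LT 108: heading 351 -> 99
    PD: pen down
  ]
  -- iteration 3/3 --
  FD 1: (7.874,-8.572) -> (7.718,-7.584) [heading=99, draw]
  FD 1: (7.718,-7.584) -> (7.561,-6.596) [heading=99, draw]
  REPEAT 4 [
    -- iteration 1/4 --
    FD 3: (7.561,-6.596) -> (7.092,-3.633) [heading=99, draw]
    LT 108: heading 99 -> 207
    PD: pen down
    -- iteration 2/4 --
    FD 3: (7.092,-3.633) -> (4.419,-4.995) [heading=207, draw]
    LT 108: heading 207 -> 315
    PD: pen down
    -- iteration 3/4 --
    FD 3: (4.419,-4.995) -> (6.54,-7.117) [heading=315, draw]
    LT 108: heading 315 -> 63
    PD: pen down
    -- iteration 4/4 --
    FD 3: (6.54,-7.117) -> (7.902,-4.444) [heading=63, draw]
    LT 108: heading 63 -> 171
    PD: pen down
  ]
]
RT 59: heading 171 -> 112
RT 30: heading 112 -> 82
FD 1: (7.902,-4.444) -> (8.041,-3.453) [heading=82, draw]
Final: pos=(8.041,-3.453), heading=82, 17 segment(s) drawn

Segment lengths:
  seg 1: (-2,-10) -> (1.536,-6.464), length = 5
  seg 2: (5.071,-10) -> (6.433,-7.327), length = 3
  seg 3: (6.433,-7.327) -> (3.47,-6.858), length = 3
  seg 4: (3.47,-6.858) -> (3.939,-9.821), length = 3
  seg 5: (3.939,-9.821) -> (4.83,-9.367), length = 1
  seg 6: (4.83,-9.367) -> (5.721,-8.913), length = 1
  seg 7: (5.721,-8.913) -> (8.394,-7.551), length = 3
  seg 8: (8.394,-7.551) -> (6.273,-5.429), length = 3
  seg 9: (6.273,-5.429) -> (4.911,-8.102), length = 3
  seg 10: (4.911,-8.102) -> (7.874,-8.572), length = 3
  seg 11: (7.874,-8.572) -> (7.718,-7.584), length = 1
  seg 12: (7.718,-7.584) -> (7.561,-6.596), length = 1
  seg 13: (7.561,-6.596) -> (7.092,-3.633), length = 3
  seg 14: (7.092,-3.633) -> (4.419,-4.995), length = 3
  seg 15: (4.419,-4.995) -> (6.54,-7.117), length = 3
  seg 16: (6.54,-7.117) -> (7.902,-4.444), length = 3
  seg 17: (7.902,-4.444) -> (8.041,-3.453), length = 1
Total = 43

Answer: 43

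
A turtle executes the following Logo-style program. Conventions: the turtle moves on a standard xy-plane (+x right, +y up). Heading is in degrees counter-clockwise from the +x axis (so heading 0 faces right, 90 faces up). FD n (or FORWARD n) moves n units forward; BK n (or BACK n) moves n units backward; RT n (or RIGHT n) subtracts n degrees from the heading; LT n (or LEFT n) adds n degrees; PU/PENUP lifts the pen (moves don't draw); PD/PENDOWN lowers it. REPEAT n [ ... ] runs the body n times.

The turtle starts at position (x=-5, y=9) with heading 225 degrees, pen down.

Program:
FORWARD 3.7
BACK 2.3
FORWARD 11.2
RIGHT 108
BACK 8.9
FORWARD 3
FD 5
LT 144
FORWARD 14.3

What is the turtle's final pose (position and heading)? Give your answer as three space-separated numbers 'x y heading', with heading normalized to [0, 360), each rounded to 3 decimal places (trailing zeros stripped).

Executing turtle program step by step:
Start: pos=(-5,9), heading=225, pen down
FD 3.7: (-5,9) -> (-7.616,6.384) [heading=225, draw]
BK 2.3: (-7.616,6.384) -> (-5.99,8.01) [heading=225, draw]
FD 11.2: (-5.99,8.01) -> (-13.91,0.09) [heading=225, draw]
RT 108: heading 225 -> 117
BK 8.9: (-13.91,0.09) -> (-9.869,-7.84) [heading=117, draw]
FD 3: (-9.869,-7.84) -> (-11.231,-5.166) [heading=117, draw]
FD 5: (-11.231,-5.166) -> (-13.501,-0.711) [heading=117, draw]
LT 144: heading 117 -> 261
FD 14.3: (-13.501,-0.711) -> (-15.738,-14.835) [heading=261, draw]
Final: pos=(-15.738,-14.835), heading=261, 7 segment(s) drawn

Answer: -15.738 -14.835 261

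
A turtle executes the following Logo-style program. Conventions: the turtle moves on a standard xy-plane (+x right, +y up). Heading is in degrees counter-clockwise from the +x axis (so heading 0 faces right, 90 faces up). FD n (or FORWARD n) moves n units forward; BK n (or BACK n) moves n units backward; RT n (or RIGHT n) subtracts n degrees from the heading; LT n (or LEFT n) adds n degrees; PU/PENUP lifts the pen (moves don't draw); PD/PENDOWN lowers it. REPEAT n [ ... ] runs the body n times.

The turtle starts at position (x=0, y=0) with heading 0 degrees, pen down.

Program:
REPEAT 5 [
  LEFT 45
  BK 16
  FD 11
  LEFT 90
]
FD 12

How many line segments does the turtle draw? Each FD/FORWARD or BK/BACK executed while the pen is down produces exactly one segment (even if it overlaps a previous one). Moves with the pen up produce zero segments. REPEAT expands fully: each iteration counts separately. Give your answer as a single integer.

Answer: 11

Derivation:
Executing turtle program step by step:
Start: pos=(0,0), heading=0, pen down
REPEAT 5 [
  -- iteration 1/5 --
  LT 45: heading 0 -> 45
  BK 16: (0,0) -> (-11.314,-11.314) [heading=45, draw]
  FD 11: (-11.314,-11.314) -> (-3.536,-3.536) [heading=45, draw]
  LT 90: heading 45 -> 135
  -- iteration 2/5 --
  LT 45: heading 135 -> 180
  BK 16: (-3.536,-3.536) -> (12.464,-3.536) [heading=180, draw]
  FD 11: (12.464,-3.536) -> (1.464,-3.536) [heading=180, draw]
  LT 90: heading 180 -> 270
  -- iteration 3/5 --
  LT 45: heading 270 -> 315
  BK 16: (1.464,-3.536) -> (-9.849,7.778) [heading=315, draw]
  FD 11: (-9.849,7.778) -> (-2.071,0) [heading=315, draw]
  LT 90: heading 315 -> 45
  -- iteration 4/5 --
  LT 45: heading 45 -> 90
  BK 16: (-2.071,0) -> (-2.071,-16) [heading=90, draw]
  FD 11: (-2.071,-16) -> (-2.071,-5) [heading=90, draw]
  LT 90: heading 90 -> 180
  -- iteration 5/5 --
  LT 45: heading 180 -> 225
  BK 16: (-2.071,-5) -> (9.243,6.314) [heading=225, draw]
  FD 11: (9.243,6.314) -> (1.464,-1.464) [heading=225, draw]
  LT 90: heading 225 -> 315
]
FD 12: (1.464,-1.464) -> (9.95,-9.95) [heading=315, draw]
Final: pos=(9.95,-9.95), heading=315, 11 segment(s) drawn
Segments drawn: 11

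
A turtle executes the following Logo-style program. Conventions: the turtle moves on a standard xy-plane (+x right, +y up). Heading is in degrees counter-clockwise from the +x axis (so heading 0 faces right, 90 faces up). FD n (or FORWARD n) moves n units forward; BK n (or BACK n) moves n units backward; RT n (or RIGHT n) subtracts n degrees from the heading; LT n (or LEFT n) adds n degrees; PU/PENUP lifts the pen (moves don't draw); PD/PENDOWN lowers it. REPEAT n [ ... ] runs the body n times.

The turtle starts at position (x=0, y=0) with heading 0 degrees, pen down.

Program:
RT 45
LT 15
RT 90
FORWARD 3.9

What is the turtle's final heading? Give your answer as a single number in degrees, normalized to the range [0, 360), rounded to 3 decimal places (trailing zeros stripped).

Executing turtle program step by step:
Start: pos=(0,0), heading=0, pen down
RT 45: heading 0 -> 315
LT 15: heading 315 -> 330
RT 90: heading 330 -> 240
FD 3.9: (0,0) -> (-1.95,-3.377) [heading=240, draw]
Final: pos=(-1.95,-3.377), heading=240, 1 segment(s) drawn

Answer: 240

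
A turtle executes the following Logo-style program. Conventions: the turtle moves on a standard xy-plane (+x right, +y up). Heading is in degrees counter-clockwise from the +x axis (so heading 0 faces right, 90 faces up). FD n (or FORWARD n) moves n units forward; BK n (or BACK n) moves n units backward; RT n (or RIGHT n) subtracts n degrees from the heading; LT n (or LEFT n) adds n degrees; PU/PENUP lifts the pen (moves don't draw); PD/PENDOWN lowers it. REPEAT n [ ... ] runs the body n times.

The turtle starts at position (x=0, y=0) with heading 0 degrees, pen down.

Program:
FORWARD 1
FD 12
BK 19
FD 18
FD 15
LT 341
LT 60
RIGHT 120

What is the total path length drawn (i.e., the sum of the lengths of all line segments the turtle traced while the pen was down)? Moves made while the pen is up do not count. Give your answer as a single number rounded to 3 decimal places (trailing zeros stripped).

Answer: 65

Derivation:
Executing turtle program step by step:
Start: pos=(0,0), heading=0, pen down
FD 1: (0,0) -> (1,0) [heading=0, draw]
FD 12: (1,0) -> (13,0) [heading=0, draw]
BK 19: (13,0) -> (-6,0) [heading=0, draw]
FD 18: (-6,0) -> (12,0) [heading=0, draw]
FD 15: (12,0) -> (27,0) [heading=0, draw]
LT 341: heading 0 -> 341
LT 60: heading 341 -> 41
RT 120: heading 41 -> 281
Final: pos=(27,0), heading=281, 5 segment(s) drawn

Segment lengths:
  seg 1: (0,0) -> (1,0), length = 1
  seg 2: (1,0) -> (13,0), length = 12
  seg 3: (13,0) -> (-6,0), length = 19
  seg 4: (-6,0) -> (12,0), length = 18
  seg 5: (12,0) -> (27,0), length = 15
Total = 65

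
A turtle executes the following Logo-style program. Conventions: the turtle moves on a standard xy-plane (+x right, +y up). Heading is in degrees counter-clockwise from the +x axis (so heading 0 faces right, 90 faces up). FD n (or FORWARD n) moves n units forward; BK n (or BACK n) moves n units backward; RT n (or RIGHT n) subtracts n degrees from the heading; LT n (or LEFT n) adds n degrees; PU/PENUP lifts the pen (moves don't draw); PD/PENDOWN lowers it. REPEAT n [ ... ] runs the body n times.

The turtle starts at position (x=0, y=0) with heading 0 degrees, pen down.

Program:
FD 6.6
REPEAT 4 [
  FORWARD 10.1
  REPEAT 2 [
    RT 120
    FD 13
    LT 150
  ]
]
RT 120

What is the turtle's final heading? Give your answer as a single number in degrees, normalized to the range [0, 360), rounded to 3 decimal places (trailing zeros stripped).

Executing turtle program step by step:
Start: pos=(0,0), heading=0, pen down
FD 6.6: (0,0) -> (6.6,0) [heading=0, draw]
REPEAT 4 [
  -- iteration 1/4 --
  FD 10.1: (6.6,0) -> (16.7,0) [heading=0, draw]
  REPEAT 2 [
    -- iteration 1/2 --
    RT 120: heading 0 -> 240
    FD 13: (16.7,0) -> (10.2,-11.258) [heading=240, draw]
    LT 150: heading 240 -> 30
    -- iteration 2/2 --
    RT 120: heading 30 -> 270
    FD 13: (10.2,-11.258) -> (10.2,-24.258) [heading=270, draw]
    LT 150: heading 270 -> 60
  ]
  -- iteration 2/4 --
  FD 10.1: (10.2,-24.258) -> (15.25,-15.511) [heading=60, draw]
  REPEAT 2 [
    -- iteration 1/2 --
    RT 120: heading 60 -> 300
    FD 13: (15.25,-15.511) -> (21.75,-26.77) [heading=300, draw]
    LT 150: heading 300 -> 90
    -- iteration 2/2 --
    RT 120: heading 90 -> 330
    FD 13: (21.75,-26.77) -> (33.008,-33.27) [heading=330, draw]
    LT 150: heading 330 -> 120
  ]
  -- iteration 3/4 --
  FD 10.1: (33.008,-33.27) -> (27.958,-24.523) [heading=120, draw]
  REPEAT 2 [
    -- iteration 1/2 --
    RT 120: heading 120 -> 0
    FD 13: (27.958,-24.523) -> (40.958,-24.523) [heading=0, draw]
    LT 150: heading 0 -> 150
    -- iteration 2/2 --
    RT 120: heading 150 -> 30
    FD 13: (40.958,-24.523) -> (52.217,-18.023) [heading=30, draw]
    LT 150: heading 30 -> 180
  ]
  -- iteration 4/4 --
  FD 10.1: (52.217,-18.023) -> (42.117,-18.023) [heading=180, draw]
  REPEAT 2 [
    -- iteration 1/2 --
    RT 120: heading 180 -> 60
    FD 13: (42.117,-18.023) -> (48.617,-6.765) [heading=60, draw]
    LT 150: heading 60 -> 210
    -- iteration 2/2 --
    RT 120: heading 210 -> 90
    FD 13: (48.617,-6.765) -> (48.617,6.235) [heading=90, draw]
    LT 150: heading 90 -> 240
  ]
]
RT 120: heading 240 -> 120
Final: pos=(48.617,6.235), heading=120, 13 segment(s) drawn

Answer: 120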